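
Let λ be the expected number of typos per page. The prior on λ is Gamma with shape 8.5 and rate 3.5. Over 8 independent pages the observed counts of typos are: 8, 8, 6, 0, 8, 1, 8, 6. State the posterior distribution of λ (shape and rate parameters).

Posterior: Gamma(shape=53.5, rate=11.5)

The Poisson likelihood adds the total count to the shape and the number of exposure periods to the rate. Here ∑xᵢ = 45 and n = 8, so shape 8.5→53.5 and rate 3.5→11.5.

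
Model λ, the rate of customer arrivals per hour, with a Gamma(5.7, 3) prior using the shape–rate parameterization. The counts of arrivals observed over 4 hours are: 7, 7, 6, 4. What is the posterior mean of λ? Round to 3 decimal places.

The Poisson likelihood adds the total count to the shape and the number of exposure periods to the rate. Here ∑xᵢ = 24 and n = 4, so shape 5.7→29.7 and rate 3→7.
E[λ | data] = 29.7/7 = 4.243.

Posterior mean ≈ 4.243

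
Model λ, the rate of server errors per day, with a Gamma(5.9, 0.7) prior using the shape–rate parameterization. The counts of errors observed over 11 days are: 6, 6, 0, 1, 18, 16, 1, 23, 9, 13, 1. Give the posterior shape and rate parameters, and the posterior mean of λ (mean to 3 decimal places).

Posterior: Gamma(shape=99.9, rate=11.7); mean ≈ 8.538

The Poisson likelihood adds the total count to the shape and the number of exposure periods to the rate. Here ∑xᵢ = 94 and n = 11, so shape 5.9→99.9 and rate 0.7→11.7.
E[λ | data] = 99.9/11.7 = 8.538.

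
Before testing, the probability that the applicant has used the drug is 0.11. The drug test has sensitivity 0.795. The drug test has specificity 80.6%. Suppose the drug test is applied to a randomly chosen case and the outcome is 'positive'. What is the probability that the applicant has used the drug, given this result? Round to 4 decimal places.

Let H be the event that the applicant has used the drug. P(H) = 0.11, so P(¬H) = 0.89. With E the 'positive' result, P(E|H) = 0.795 and P(E|¬H) = 0.194.
P(E) = 0.795·0.11 + 0.194·0.89 = 0.087450 + 0.17266 = 0.26011.
By Bayes' theorem, P(H|E) = 0.087450 / 0.26011 = 0.3362.

P(H | E) ≈ 0.3362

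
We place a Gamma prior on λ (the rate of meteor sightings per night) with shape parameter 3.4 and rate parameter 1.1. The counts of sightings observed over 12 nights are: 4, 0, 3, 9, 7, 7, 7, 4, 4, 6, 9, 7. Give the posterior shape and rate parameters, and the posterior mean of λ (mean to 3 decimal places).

The Poisson likelihood adds the total count to the shape and the number of exposure periods to the rate. Here ∑xᵢ = 67 and n = 12, so shape 3.4→70.4 and rate 1.1→13.1.
Posterior mean = shape/rate = 70.4/13.1 = 5.374.

Posterior: Gamma(shape=70.4, rate=13.1); mean ≈ 5.374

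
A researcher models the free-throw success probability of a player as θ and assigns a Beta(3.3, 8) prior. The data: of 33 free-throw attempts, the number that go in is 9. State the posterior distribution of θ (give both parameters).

Posterior: Beta(12.3, 32)

The binomial likelihood is conjugate to the Beta prior: with 9 successes and 24 failures, the posterior is Beta(3.3+9, 8+24) = Beta(12.3, 32).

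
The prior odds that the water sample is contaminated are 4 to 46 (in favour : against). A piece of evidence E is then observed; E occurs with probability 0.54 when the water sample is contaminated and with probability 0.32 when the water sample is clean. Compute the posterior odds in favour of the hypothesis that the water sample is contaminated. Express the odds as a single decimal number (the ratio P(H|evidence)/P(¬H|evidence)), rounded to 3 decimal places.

Prior odds = 4/46 = 0.086957. In log-odds, ln(0.086957) = -2.4423.
Add log likelihood ratio: ln(1.6875) = 0.52325.
Posterior log-odds = -1.9191, so posterior odds = exp(-1.9191) = 0.14674.

Posterior odds ≈ 0.147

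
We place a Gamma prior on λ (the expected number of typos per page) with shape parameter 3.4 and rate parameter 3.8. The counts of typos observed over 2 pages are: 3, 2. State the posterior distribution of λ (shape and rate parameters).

Posterior: Gamma(shape=8.4, rate=5.8)

Total count ∑xᵢ = 5 over n = 2 pages.
Gamma is conjugate to the Poisson likelihood: posterior is Gamma(shape = 3.4+5 = 8.4, rate = 3.8+2 = 5.8).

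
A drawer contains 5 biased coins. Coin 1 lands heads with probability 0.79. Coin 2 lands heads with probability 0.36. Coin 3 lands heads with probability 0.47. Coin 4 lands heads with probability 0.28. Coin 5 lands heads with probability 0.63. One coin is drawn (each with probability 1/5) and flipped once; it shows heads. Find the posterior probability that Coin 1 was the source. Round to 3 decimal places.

Tabulate prior·likelihood by source: [1] prior 0.2, lik 0.79, product 0.1580; [2] prior 0.2, lik 0.36, product 0.07200; [3] prior 0.2, lik 0.47, product 0.09400; [4] prior 0.2, lik 0.28, product 0.05600; [5] prior 0.2, lik 0.63, product 0.1260.
Normalizing constant = 0.50600; the posterior for Coin 1 is its product over the sum, 0.1580/0.50600 = 0.312.

Posterior probability ≈ 0.312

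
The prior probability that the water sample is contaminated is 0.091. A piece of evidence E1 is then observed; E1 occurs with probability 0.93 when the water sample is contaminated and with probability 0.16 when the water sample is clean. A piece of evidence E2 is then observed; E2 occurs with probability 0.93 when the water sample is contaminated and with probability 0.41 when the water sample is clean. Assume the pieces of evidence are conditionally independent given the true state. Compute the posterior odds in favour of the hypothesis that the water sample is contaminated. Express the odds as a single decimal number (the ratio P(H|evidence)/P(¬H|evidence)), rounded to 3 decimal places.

Posterior odds ≈ 1.320

Prior odds = 0.091/(1−0.091) = 0.10011.
Likelihood ratio for E1 = 0.93/0.16 = 5.8125.
Likelihood ratio for E2 = 0.93/0.41 = 2.2683.
Posterior odds = prior odds × LR₁ × LR₂ = 1.3199.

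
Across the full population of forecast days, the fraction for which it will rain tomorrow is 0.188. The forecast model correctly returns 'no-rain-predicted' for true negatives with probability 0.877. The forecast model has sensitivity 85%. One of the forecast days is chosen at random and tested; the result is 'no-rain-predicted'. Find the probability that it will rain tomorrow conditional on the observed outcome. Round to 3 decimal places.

P(H | E) ≈ 0.038

Let H be the event that it will rain tomorrow. P(H) = 0.188, so P(¬H) = 0.812. With E the 'no-rain-predicted' result, P(E|H) = 0.15 and P(E|¬H) = 0.877.
P(E) = 0.15·0.188 + 0.877·0.812 = 0.028200 + 0.71212 = 0.74032.
By Bayes' theorem, P(H|E) = 0.028200 / 0.74032 = 0.038.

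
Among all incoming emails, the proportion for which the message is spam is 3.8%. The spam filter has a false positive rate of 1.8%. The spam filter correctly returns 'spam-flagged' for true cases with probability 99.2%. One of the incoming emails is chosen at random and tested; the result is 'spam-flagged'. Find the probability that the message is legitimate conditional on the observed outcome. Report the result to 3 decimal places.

P(¬H | E) ≈ 0.315

Let H be the event that the message is spam. P(H) = 0.038, so P(¬H) = 0.962. With E the 'spam-flagged' result, P(E|H) = 0.992 and P(E|¬H) = 0.018.
P(E) = 0.992·0.038 + 0.018·0.962 = 0.037696 + 0.017316 = 0.055012.
By Bayes' theorem, P(H|E) = 0.037696 / 0.055012 = 0.685. Hence P(¬H|E) = 1 − 0.685 = 0.315.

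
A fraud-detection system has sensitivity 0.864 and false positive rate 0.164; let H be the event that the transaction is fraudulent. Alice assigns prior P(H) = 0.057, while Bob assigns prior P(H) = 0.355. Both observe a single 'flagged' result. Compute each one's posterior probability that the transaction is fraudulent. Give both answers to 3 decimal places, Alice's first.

Alice: 0.242; Bob: 0.744

P('+'|H) = 0.864, P('+'|¬H) = 0.164.
Alice: numerator 0.864·0.057 = 0.049248; evidence = 0.049248+0.164·0.943 = 0.20390; posterior = 0.242.
Bob: numerator 0.864·0.355 = 0.30672; evidence = 0.30672+0.164·0.645 = 0.41250; posterior = 0.744.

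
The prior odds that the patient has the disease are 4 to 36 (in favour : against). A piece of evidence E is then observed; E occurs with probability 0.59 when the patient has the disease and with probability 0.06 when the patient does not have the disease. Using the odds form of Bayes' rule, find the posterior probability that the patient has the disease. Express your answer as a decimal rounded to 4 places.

Posterior probability ≈ 0.5221

Prior odds = 4/36 = 0.11111. In log-odds, ln(0.11111) = -2.1972.
Add log likelihood ratio: ln(9.8333) = 2.2858.
Posterior log-odds = 0.088553, so posterior odds = exp(0.088553) = 1.0926. Converting, P(H|E) = 1.0926/2.0926 = 0.5221.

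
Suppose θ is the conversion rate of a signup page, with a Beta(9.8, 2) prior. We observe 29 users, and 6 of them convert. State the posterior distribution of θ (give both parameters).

Observing 6 successes and 23 failures updates Beta(9.8, 2) by adding the success and failure counts to the two shape parameters: α = 9.8+6 = 15.8, β = 2+23 = 25.

Posterior: Beta(15.8, 25)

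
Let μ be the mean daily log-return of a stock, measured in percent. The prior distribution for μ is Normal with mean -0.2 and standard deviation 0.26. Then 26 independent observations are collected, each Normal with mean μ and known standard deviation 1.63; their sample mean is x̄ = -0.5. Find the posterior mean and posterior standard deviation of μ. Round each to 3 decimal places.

Posterior mean ≈ -0.319; posterior SD ≈ 0.202

With known σ, the Normal prior is conjugate. Weight on the data is w = (n/σ²)/(n/σ² + 1/τ₀²) = 9.78584/(9.78584+14.7929) = 0.39814.
Posterior mean = w·x̄ + (1−w)·μ₀ = 0.39814·-0.5 + 0.60186·-0.2 = -0.319. Posterior variance = 1/(9.78584+14.7929) = 0.0406856, so SD = 0.202.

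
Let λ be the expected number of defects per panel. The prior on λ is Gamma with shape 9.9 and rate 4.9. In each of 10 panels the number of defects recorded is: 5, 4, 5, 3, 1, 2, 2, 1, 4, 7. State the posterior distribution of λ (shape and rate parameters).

Posterior: Gamma(shape=43.9, rate=14.9)

The Poisson likelihood adds the total count to the shape and the number of exposure periods to the rate. Here ∑xᵢ = 34 and n = 10, so shape 9.9→43.9 and rate 4.9→14.9.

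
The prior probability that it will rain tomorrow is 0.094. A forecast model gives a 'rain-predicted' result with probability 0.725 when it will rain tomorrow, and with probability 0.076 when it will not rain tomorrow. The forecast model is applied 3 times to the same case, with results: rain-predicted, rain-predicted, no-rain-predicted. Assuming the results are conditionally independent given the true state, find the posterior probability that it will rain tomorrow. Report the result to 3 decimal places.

Let H be the event that it will rain tomorrow; start with P(H) = 0.094. P('rain-predicted'|H) = 0.725, P('rain-predicted'|¬H) = 0.076.
Update on result 1 ('rain-predicted'): P(H) ← 0.725·0.0940 / (0.725·0.0940 + 0.076·0.9060) = 0.068150/0.13701 = 0.4974.
Update on result 2 ('rain-predicted'): P(H) ← 0.725·0.4974 / (0.725·0.4974 + 0.076·0.5026) = 0.36063/0.39883 = 0.9042.
Update on result 3 ('no-rain-predicted'): P(H) ← 0.275·0.9042 / (0.275·0.9042 + 0.924·0.0958) = 0.24866/0.33715 = 0.7375.

Posterior P(H) ≈ 0.738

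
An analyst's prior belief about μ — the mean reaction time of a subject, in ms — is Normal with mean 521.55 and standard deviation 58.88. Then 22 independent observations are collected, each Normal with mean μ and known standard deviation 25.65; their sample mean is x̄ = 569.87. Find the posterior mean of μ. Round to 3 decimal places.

Prior precision 1/τ₀² = 1/58.88² = 0.00028845; data precision n/σ² = 22/25.65² = 0.0334386.
Posterior precision = 0.00028845 + 0.0334386 = 0.0337270.
Posterior mean = (0.00028845·521.55 + 0.0334386·569.87) / 0.0337270 = 569.457.

Posterior mean ≈ 569.457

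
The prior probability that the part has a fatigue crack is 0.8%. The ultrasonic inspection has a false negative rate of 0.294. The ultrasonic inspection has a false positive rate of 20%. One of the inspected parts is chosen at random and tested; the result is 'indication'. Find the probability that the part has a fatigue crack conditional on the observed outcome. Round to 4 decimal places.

Write H for 'the part has a fatigue crack'. Prior odds H:¬H = 0.008/0.992 = 0.0080645. For the 'indication' outcome, the likelihood ratio is 0.706/0.2 = 3.5300.
Posterior odds = 0.0080645 × 3.5300 = 0.028468, so P(H|E) = 0.028468/(1+0.028468) = 0.0277.

P(H | E) ≈ 0.0277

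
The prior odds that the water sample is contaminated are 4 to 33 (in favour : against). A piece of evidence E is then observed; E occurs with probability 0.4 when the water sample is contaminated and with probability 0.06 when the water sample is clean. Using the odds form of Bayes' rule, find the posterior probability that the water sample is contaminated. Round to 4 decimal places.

Prior odds = 4/33 = 0.12121. In log-odds, ln(0.12121) = -2.1102.
Add log likelihood ratio: ln(6.6667) = 1.8971.
Posterior log-odds = -0.21309, so posterior odds = exp(-0.21309) = 0.80808. Converting, P(H|E) = 0.80808/1.8081 = 0.4469.

Posterior probability ≈ 0.4469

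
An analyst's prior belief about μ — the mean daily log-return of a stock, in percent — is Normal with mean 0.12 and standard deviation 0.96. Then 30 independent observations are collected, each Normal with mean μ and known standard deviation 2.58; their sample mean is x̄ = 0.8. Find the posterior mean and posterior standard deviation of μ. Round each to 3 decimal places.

Prior precision 1/τ₀² = 1/0.96² = 1.08507; data precision n/σ² = 30/2.58² = 4.50694.
Posterior precision = 1.08507 + 4.50694 = 5.59201, giving posterior SD = 1/√5.59201 = 0.423.
Posterior mean = (1.08507·0.12 + 4.50694·0.8) / 5.59201 = 0.668.

Posterior mean ≈ 0.668; posterior SD ≈ 0.423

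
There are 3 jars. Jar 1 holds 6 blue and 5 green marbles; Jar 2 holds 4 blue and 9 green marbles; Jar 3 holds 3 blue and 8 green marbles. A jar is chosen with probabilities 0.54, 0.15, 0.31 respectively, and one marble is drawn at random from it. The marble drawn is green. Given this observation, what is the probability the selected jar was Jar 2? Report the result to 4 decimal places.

P(green|Jar 1) = 0.4545; P(green|Jar 2) = 0.6923; P(green|Jar 3) = 0.7273.
Prior × likelihood for each source: 0.54·0.4545=0.2455, 0.15·0.6923=0.1038, 0.31·0.7273=0.2255. Summing gives P(green) = 0.57476.
P(Jar 2 | green) = 0.1038 / 0.57476 = 0.1807.

Posterior probability ≈ 0.1807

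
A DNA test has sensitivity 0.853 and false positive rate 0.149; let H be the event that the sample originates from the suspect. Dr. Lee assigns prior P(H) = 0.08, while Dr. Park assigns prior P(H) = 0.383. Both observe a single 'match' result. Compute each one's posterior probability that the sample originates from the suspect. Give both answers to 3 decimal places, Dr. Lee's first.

Dr. Lee: 0.332; Dr. Park: 0.780

P('+'|H) = 0.853, P('+'|¬H) = 0.149.
Dr. Lee: numerator 0.853·0.08 = 0.068240; evidence = 0.068240+0.149·0.92 = 0.20532; posterior = 0.332.
Dr. Park: numerator 0.853·0.383 = 0.32670; evidence = 0.32670+0.149·0.617 = 0.41863; posterior = 0.780.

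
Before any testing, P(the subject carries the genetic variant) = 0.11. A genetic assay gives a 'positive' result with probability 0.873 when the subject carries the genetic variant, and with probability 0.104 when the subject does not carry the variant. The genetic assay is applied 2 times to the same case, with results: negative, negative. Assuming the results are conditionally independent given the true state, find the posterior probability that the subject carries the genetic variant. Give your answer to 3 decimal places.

With H the event that the subject carries the genetic variant, the joint likelihood of the observed sequence is P(data|H) = 0.127·0.127 = 0.016129 and P(data|¬H) = 0.896·0.896 = 0.80282.
Bayes: P(H|data) = 0.11·0.016129 / (0.11·0.016129 + 0.89·0.80282) = 0.0017742/0.71628 = 0.0025.

Posterior P(H) ≈ 0.002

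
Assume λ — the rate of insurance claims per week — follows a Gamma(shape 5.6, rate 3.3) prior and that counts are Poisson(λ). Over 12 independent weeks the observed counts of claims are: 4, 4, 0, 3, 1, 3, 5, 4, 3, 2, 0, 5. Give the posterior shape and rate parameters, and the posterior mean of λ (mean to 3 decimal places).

Total count ∑xᵢ = 34 over n = 12 weeks.
Gamma is conjugate to the Poisson likelihood: posterior is Gamma(shape = 5.6+34 = 39.6, rate = 3.3+12 = 15.3).
Posterior mean = shape/rate = 39.6/15.3 = 2.588.

Posterior: Gamma(shape=39.6, rate=15.3); mean ≈ 2.588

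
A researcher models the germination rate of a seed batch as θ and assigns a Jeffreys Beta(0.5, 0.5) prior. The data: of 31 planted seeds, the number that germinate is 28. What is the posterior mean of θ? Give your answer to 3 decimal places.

Posterior mean ≈ 0.891

The binomial likelihood is conjugate to the Beta prior: with 28 successes and 3 failures, the posterior is Beta(0.5+28, 0.5+3) = Beta(28.5, 3.5).
E[θ | data] = 28.5/(28.5+3.5) = 0.891.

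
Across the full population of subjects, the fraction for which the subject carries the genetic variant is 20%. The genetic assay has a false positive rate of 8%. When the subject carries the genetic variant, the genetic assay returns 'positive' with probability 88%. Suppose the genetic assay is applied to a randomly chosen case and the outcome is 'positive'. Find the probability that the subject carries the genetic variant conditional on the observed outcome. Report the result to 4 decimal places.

P(H | E) ≈ 0.7333

Let H be the event that the subject carries the genetic variant. P(H) = 0.2, so P(¬H) = 0.8. With E the 'positive' result, P(E|H) = 0.88 and P(E|¬H) = 0.08.
P(E) = 0.88·0.2 + 0.08·0.8 = 0.17600 + 0.064000 = 0.24000.
By Bayes' theorem, P(H|E) = 0.17600 / 0.24000 = 0.7333.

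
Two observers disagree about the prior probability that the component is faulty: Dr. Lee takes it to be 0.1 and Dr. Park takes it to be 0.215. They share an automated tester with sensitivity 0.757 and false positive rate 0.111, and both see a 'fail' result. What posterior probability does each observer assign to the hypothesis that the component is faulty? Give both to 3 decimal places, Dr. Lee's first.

The likelihood ratio for a 'fail' result is 0.757/0.111 = 6.8198.
Dr. Lee: prior odds 0.1/0.9 = 0.11111; posterior odds 0.75776; posterior probability 0.431.
Dr. Park: prior odds 0.215/0.785 = 0.27389; posterior odds 1.8678; posterior probability 0.651.

Dr. Lee: 0.431; Dr. Park: 0.651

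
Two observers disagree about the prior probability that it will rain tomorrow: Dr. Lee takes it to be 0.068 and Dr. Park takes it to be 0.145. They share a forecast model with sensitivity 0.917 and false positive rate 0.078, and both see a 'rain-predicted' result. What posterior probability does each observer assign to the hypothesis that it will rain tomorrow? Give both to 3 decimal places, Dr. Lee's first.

The likelihood ratio for a 'rain-predicted' result is 0.917/0.078 = 11.756.
Dr. Lee: prior odds 0.068/0.932 = 0.072961; posterior odds 0.85776; posterior probability 0.462.
Dr. Park: prior odds 0.145/0.855 = 0.16959; posterior odds 1.9938; posterior probability 0.666.

Dr. Lee: 0.462; Dr. Park: 0.666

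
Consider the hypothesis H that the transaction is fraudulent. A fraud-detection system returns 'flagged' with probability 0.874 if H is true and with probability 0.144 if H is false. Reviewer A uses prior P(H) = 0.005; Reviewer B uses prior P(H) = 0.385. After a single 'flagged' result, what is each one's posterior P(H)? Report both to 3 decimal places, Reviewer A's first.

The likelihood ratio for a 'flagged' result is 0.874/0.144 = 6.0694.
Reviewer A: prior odds 0.005/0.995 = 0.0050251; posterior odds 0.030500; posterior probability 0.030.
Reviewer B: prior odds 0.385/0.615 = 0.62602; posterior odds 3.7996; posterior probability 0.792.

Reviewer A: 0.030; Reviewer B: 0.792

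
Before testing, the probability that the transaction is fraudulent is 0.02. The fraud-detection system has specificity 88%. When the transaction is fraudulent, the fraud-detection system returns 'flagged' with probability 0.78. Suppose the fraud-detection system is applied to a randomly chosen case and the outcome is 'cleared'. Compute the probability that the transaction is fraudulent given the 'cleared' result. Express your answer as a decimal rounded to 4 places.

P(H | E) ≈ 0.0051

Let H be the event that the transaction is fraudulent. P(H) = 0.02, so P(¬H) = 0.98. With E the 'cleared' result, P(E|H) = 0.22 and P(E|¬H) = 0.88.
P(E) = 0.22·0.02 + 0.88·0.98 = 0.0044000 + 0.86240 = 0.86680.
By Bayes' theorem, P(H|E) = 0.0044000 / 0.86680 = 0.0051.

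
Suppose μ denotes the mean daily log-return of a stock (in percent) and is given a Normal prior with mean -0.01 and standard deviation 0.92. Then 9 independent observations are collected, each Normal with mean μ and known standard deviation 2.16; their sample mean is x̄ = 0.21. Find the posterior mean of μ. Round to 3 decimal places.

Prior precision 1/τ₀² = 1/0.92² = 1.18147; data precision n/σ² = 9/2.16² = 1.92901.
Posterior precision = 1.18147 + 1.92901 = 3.11049.
Posterior mean = (1.18147·-0.01 + 1.92901·0.21) / 3.11049 = 0.126.

Posterior mean ≈ 0.126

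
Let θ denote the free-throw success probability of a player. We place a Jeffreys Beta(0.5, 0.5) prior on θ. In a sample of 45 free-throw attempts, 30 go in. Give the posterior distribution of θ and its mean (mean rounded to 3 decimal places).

The binomial likelihood is conjugate to the Beta prior: with 30 successes and 15 failures, the posterior is Beta(0.5+30, 0.5+15) = Beta(30.5, 15.5).
E[θ | data] = 30.5/(30.5+15.5) = 0.663.

Posterior: Beta(30.5, 15.5); mean ≈ 0.663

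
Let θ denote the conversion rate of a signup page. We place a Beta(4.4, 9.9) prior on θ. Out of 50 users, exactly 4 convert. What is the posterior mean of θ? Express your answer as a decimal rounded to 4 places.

Posterior mean ≈ 0.1306

Observing 4 successes and 46 failures updates Beta(4.4, 9.9) by adding the success and failure counts to the two shape parameters: α = 4.4+4 = 8.4, β = 9.9+46 = 55.9.
Posterior mean = α/(α+β) = 8.4/64.3 = 0.1306.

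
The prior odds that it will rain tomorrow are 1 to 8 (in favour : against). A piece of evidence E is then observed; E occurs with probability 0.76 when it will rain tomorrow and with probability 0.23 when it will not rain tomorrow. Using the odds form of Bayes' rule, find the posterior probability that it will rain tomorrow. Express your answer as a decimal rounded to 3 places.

Prior odds = 1/8 = 0.12500. In log-odds, ln(0.12500) = -2.0794.
Add log likelihood ratio: ln(3.3043) = 1.1952.
Posterior log-odds = -0.88420, so posterior odds = exp(-0.88420) = 0.41304. Converting, P(H|E) = 0.41304/1.4130 = 0.292.

Posterior probability ≈ 0.292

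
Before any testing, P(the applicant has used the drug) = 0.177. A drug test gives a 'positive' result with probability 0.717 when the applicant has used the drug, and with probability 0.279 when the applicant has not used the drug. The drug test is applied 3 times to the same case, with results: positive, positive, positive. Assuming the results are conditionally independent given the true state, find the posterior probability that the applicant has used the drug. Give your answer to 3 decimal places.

Posterior P(H) ≈ 0.785

With H the event that the applicant has used the drug, the joint likelihood of the observed sequence is P(data|H) = 0.717·0.717·0.717 = 0.36860 and P(data|¬H) = 0.279·0.279·0.279 = 0.021718.
Bayes: P(H|data) = 0.177·0.36860 / (0.177·0.36860 + 0.823·0.021718) = 0.065243/0.083116 = 0.7850.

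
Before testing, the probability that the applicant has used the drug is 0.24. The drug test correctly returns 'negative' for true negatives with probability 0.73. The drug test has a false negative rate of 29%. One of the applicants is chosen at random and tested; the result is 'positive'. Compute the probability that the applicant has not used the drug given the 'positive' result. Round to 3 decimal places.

P(¬H | E) ≈ 0.546

Write H for 'the applicant has used the drug'. Prior odds H:¬H = 0.24/0.76 = 0.31579. For the 'positive' outcome, the likelihood ratio is 0.71/0.27 = 2.6296.
Posterior odds = 0.31579 × 2.6296 = 0.83041, so P(H|E) = 0.83041/(1+0.83041) = 0.454. Then P(¬H|E) = 1 − 0.454 = 0.546.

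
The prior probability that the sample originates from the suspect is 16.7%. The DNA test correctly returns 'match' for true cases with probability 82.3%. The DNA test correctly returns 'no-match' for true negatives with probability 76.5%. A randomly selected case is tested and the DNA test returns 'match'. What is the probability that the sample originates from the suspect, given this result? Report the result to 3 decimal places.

P(H | E) ≈ 0.412

Let H be the event that the sample originates from the suspect. P(H) = 0.167, so P(¬H) = 0.833. With E the 'match' result, P(E|H) = 0.823 and P(E|¬H) = 0.235.
P(E) = 0.823·0.167 + 0.235·0.833 = 0.13744 + 0.19575 = 0.33320.
By Bayes' theorem, P(H|E) = 0.13744 / 0.33320 = 0.412.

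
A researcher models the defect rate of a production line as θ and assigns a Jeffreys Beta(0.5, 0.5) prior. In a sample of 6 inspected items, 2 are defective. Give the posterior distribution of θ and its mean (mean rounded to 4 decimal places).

Observing 2 successes and 4 failures updates Beta(0.5, 0.5) by adding the success and failure counts to the two shape parameters: α = 0.5+2 = 2.5, β = 0.5+4 = 4.5.
E[θ | data] = 2.5/(2.5+4.5) = 0.3571.

Posterior: Beta(2.5, 4.5); mean ≈ 0.3571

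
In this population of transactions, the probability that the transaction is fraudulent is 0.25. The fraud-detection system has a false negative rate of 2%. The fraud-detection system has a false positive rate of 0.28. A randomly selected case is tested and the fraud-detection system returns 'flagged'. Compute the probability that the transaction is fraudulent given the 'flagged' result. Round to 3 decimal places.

P(H | E) ≈ 0.538

Let H be the event that the transaction is fraudulent. P(H) = 0.25, so P(¬H) = 0.75. With E the 'flagged' result, P(E|H) = 0.98 and P(E|¬H) = 0.28.
P(E) = 0.98·0.25 + 0.28·0.75 = 0.24500 + 0.21000 = 0.45500.
By Bayes' theorem, P(H|E) = 0.24500 / 0.45500 = 0.538.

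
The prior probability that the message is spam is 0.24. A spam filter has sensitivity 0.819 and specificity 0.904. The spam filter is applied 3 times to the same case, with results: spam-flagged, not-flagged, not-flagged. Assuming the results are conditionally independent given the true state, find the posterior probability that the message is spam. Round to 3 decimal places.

Let H be the event that the message is spam; start with P(H) = 0.24. P('spam-flagged'|H) = 0.819, P('spam-flagged'|¬H) = 0.096.
Update on result 1 ('spam-flagged'): P(H) ← 0.819·0.2400 / (0.819·0.2400 + 0.096·0.7600) = 0.19656/0.26952 = 0.7293.
Update on result 2 ('not-flagged'): P(H) ← 0.181·0.7293 / (0.181·0.7293 + 0.904·0.2707) = 0.13200/0.37672 = 0.3504.
Update on result 3 ('not-flagged'): P(H) ← 0.181·0.3504 / (0.181·0.3504 + 0.904·0.6496) = 0.063423/0.65066 = 0.0975.

Posterior P(H) ≈ 0.097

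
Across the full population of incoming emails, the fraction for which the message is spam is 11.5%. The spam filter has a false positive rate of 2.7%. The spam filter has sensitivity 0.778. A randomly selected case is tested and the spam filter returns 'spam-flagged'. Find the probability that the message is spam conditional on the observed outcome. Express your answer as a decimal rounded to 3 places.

Write H for 'the message is spam'. Prior odds H:¬H = 0.115/0.885 = 0.12994. For the 'spam-flagged' outcome, the likelihood ratio is 0.778/0.027 = 28.815.
Posterior odds = 0.12994 × 28.815 = 3.7443, so P(H|E) = 3.7443/(1+3.7443) = 0.789.

P(H | E) ≈ 0.789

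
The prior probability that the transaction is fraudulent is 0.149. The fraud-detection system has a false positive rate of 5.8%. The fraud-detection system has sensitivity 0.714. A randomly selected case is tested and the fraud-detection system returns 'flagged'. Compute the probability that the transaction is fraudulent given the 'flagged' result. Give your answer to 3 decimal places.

P(H | E) ≈ 0.683

Write H for 'the transaction is fraudulent'. Prior odds H:¬H = 0.149/0.851 = 0.17509. For the 'flagged' outcome, the likelihood ratio is 0.714/0.058 = 12.310.
Posterior odds = 0.17509 × 12.310 = 2.1554, so P(H|E) = 2.1554/(1+2.1554) = 0.683.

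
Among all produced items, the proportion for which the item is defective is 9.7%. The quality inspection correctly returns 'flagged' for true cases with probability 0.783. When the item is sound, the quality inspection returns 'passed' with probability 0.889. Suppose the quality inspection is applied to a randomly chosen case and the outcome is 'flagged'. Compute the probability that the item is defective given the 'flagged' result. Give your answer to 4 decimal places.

P(H | E) ≈ 0.4311

Write H for 'the item is defective'. Prior odds H:¬H = 0.097/0.903 = 0.10742. For the 'flagged' outcome, the likelihood ratio is 0.783/0.111 = 7.0541.
Posterior odds = 0.10742 × 7.0541 = 0.75774, so P(H|E) = 0.75774/(1+0.75774) = 0.4311.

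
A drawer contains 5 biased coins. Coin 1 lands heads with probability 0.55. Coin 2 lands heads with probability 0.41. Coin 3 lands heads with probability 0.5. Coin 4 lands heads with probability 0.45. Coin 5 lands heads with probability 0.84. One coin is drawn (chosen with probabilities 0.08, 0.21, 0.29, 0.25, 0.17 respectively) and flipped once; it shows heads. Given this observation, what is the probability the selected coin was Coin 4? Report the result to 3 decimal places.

Tabulate prior·likelihood by source: [1] prior 0.08, lik 0.55, product 0.04400; [2] prior 0.21, lik 0.41, product 0.08610; [3] prior 0.29, lik 0.5, product 0.1450; [4] prior 0.25, lik 0.45, product 0.1125; [5] prior 0.17, lik 0.84, product 0.1428.
Normalizing constant = 0.53040; the posterior for Coin 4 is its product over the sum, 0.1125/0.53040 = 0.212.

Posterior probability ≈ 0.212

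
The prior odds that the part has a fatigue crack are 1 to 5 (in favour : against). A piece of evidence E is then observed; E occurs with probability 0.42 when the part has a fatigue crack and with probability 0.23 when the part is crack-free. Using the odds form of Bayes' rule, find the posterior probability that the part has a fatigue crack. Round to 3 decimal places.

Prior odds = 1/5 = 0.20000. In log-odds, ln(0.20000) = -1.6094.
Add log likelihood ratio: ln(1.8261) = 0.60218.
Posterior log-odds = -1.0073, so posterior odds = exp(-1.0073) = 0.36522. Converting, P(H|E) = 0.36522/1.3652 = 0.268.

Posterior probability ≈ 0.268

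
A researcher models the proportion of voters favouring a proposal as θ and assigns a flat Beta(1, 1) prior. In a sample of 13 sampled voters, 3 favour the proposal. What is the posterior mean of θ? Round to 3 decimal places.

Observing 3 successes and 10 failures updates Beta(1, 1) by adding the success and failure counts to the two shape parameters: α = 1+3 = 4, β = 1+10 = 11.
E[θ | data] = 4/(4+11) = 0.267.

Posterior mean ≈ 0.267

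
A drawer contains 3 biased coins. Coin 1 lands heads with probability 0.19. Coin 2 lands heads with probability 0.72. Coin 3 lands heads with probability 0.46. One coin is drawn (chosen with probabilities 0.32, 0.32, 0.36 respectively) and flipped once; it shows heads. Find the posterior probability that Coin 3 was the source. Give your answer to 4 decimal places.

P(heads|C1) = 0.19; P(heads|C2) = 0.72; P(heads|C3) = 0.46.
Prior × likelihood for each source: 0.32·0.19=0.06080, 0.32·0.72=0.2304, 0.36·0.46=0.1656. Summing gives P(heads) = 0.45680.
P(Coin 3 | heads) = 0.1656 / 0.45680 = 0.3625.

Posterior probability ≈ 0.3625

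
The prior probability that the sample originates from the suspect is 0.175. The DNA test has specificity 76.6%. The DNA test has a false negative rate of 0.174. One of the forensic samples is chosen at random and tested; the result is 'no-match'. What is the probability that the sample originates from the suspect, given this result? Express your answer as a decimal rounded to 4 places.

Let H be the event that the sample originates from the suspect. P(H) = 0.175, so P(¬H) = 0.825. With E the 'no-match' result, P(E|H) = 0.174 and P(E|¬H) = 0.766.
P(E) = 0.174·0.175 + 0.766·0.825 = 0.030450 + 0.63195 = 0.66240.
By Bayes' theorem, P(H|E) = 0.030450 / 0.66240 = 0.0460.

P(H | E) ≈ 0.0460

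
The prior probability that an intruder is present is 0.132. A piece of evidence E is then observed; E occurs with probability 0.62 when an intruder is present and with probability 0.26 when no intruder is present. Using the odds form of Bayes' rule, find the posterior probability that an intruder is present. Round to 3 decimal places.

Prior odds = 0.132/(1−0.132) = 0.15207.
Likelihood ratio for E = 0.62/0.26 = 2.3846.
Posterior odds = prior odds × LR = 0.36264.
Posterior probability = odds/(1+odds) = 0.36264/1.3626 = 0.266.

Posterior probability ≈ 0.266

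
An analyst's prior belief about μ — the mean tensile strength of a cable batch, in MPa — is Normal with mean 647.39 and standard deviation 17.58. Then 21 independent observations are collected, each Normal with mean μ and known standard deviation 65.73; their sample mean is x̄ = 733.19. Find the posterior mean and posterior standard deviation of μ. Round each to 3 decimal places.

Prior precision 1/τ₀² = 1/17.58² = 0.00323566; data precision n/σ² = 21/65.73² = 0.00486062.
Posterior precision = 0.00323566 + 0.00486062 = 0.00809628, giving posterior SD = 1/√0.00809628 = 11.114.
Posterior mean = (0.00323566·647.39 + 0.00486062·733.19) / 0.00809628 = 698.900.

Posterior mean ≈ 698.900; posterior SD ≈ 11.114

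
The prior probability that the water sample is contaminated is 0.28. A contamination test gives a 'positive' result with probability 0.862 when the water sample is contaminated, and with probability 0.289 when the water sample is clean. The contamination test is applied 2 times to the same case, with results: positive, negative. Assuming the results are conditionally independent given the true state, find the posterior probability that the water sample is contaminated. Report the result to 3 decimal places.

Posterior P(H) ≈ 0.184

Let H be the event that the water sample is contaminated; start with P(H) = 0.28. P('positive'|H) = 0.862, P('positive'|¬H) = 0.289.
Update on result 1 ('positive'): P(H) ← 0.862·0.2800 / (0.862·0.2800 + 0.289·0.7200) = 0.24136/0.44944 = 0.5370.
Update on result 2 ('negative'): P(H) ← 0.138·0.5370 / (0.138·0.5370 + 0.711·0.4630) = 0.074109/0.40329 = 0.1838.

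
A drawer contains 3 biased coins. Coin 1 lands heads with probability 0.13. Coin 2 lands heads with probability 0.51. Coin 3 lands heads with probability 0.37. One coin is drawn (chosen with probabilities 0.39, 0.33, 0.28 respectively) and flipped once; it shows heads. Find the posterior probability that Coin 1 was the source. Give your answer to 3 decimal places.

Tabulate prior·likelihood by source: [1] prior 0.39, lik 0.13, product 0.05070; [2] prior 0.33, lik 0.51, product 0.1683; [3] prior 0.28, lik 0.37, product 0.1036.
Normalizing constant = 0.32260; the posterior for Coin 1 is its product over the sum, 0.05070/0.32260 = 0.157.

Posterior probability ≈ 0.157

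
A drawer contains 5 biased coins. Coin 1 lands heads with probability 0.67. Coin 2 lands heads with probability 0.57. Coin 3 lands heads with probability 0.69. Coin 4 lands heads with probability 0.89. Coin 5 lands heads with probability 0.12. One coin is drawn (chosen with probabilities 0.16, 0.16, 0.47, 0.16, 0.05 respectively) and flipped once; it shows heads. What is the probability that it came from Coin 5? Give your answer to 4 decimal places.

P(heads|C1) = 0.67; P(heads|C2) = 0.57; P(heads|C3) = 0.69; P(heads|C4) = 0.89; P(heads|C5) = 0.12.
Prior × likelihood for each source: 0.16·0.67=0.1072, 0.16·0.57=0.09120, 0.47·0.69=0.3243, 0.16·0.89=0.1424, 0.05·0.12=0.006000. Summing gives P(heads) = 0.67110.
P(Coin 5 | heads) = 0.006000 / 0.67110 = 0.0089.

Posterior probability ≈ 0.0089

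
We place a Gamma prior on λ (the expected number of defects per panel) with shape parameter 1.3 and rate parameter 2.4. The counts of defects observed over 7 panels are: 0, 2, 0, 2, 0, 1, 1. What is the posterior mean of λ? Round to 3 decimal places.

Posterior mean ≈ 0.777

Total count ∑xᵢ = 6 over n = 7 panels.
Gamma is conjugate to the Poisson likelihood: posterior is Gamma(shape = 1.3+6 = 7.3, rate = 2.4+7 = 9.4).
Posterior mean = shape/rate = 7.3/9.4 = 0.777.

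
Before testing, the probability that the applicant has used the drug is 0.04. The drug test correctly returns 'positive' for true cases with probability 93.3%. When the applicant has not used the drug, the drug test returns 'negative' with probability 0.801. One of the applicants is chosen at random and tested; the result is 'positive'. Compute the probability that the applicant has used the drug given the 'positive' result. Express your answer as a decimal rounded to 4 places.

P(H | E) ≈ 0.1634

Write H for 'the applicant has used the drug'. Prior odds H:¬H = 0.04/0.96 = 0.041667. For the 'positive' outcome, the likelihood ratio is 0.933/0.199 = 4.6884.
Posterior odds = 0.041667 × 4.6884 = 0.19535, so P(H|E) = 0.19535/(1+0.19535) = 0.1634.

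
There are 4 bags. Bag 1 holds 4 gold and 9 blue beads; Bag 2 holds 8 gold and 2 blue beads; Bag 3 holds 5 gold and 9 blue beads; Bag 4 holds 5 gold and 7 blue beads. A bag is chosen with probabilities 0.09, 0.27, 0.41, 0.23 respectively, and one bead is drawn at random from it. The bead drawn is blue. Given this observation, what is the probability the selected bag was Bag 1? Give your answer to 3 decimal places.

Tabulate prior·likelihood by source: [1] prior 0.09, lik 0.6923, product 0.06231; [2] prior 0.27, lik 0.2, product 0.05400; [3] prior 0.41, lik 0.6429, product 0.2636; [4] prior 0.23, lik 0.5833, product 0.1342.
Normalizing constant = 0.51405; the posterior for Bag 1 is its product over the sum, 0.06231/0.51405 = 0.121.

Posterior probability ≈ 0.121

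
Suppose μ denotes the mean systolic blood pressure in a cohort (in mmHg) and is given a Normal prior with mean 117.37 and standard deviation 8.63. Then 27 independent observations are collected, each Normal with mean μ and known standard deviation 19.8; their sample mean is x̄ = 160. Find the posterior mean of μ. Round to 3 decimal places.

Prior precision 1/τ₀² = 1/8.63² = 0.0134270; data precision n/σ² = 27/19.8² = 0.0688705.
Posterior precision = 0.0134270 + 0.0688705 = 0.0822975.
Posterior mean = (0.0134270·117.37 + 0.0688705·160) / 0.0822975 = 153.045.

Posterior mean ≈ 153.045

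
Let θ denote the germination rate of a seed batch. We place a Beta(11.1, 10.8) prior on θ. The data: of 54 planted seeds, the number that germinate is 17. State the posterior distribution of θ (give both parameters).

Posterior: Beta(28.1, 47.8)

Observing 17 successes and 37 failures updates Beta(11.1, 10.8) by adding the success and failure counts to the two shape parameters: α = 11.1+17 = 28.1, β = 10.8+37 = 47.8.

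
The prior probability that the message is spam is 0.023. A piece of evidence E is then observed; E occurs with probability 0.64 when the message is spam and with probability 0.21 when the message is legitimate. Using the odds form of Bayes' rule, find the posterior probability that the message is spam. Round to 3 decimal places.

Posterior probability ≈ 0.067

Prior odds = 0.023/(1−0.023) = 0.023541. In log-odds, ln(0.023541) = -3.7490.
Add log likelihood ratio: ln(3.0476) = 1.1144.
Posterior log-odds = -2.6346, so posterior odds = exp(-2.6346) = 0.071745. Converting, P(H|E) = 0.071745/1.0717 = 0.067.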